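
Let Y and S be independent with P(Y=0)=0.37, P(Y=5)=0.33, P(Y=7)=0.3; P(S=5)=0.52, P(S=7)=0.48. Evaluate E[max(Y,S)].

6.272

E[max(Y,S)] = Σ_y Σ_s max(y,s) · P(Y=y)P(S=s)
 = 5·0.1924 + 7·0.1776 + 5·0.1716 + 7·0.1584 + 7·0.156 + 7·0.144
 = 0.962 + 1.2432 + 0.858 + 1.1088 + 1.092 + 1.008
 = 6.272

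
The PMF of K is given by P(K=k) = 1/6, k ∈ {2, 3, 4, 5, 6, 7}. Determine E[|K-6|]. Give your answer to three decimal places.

E[|K-6|] = Σ |k-6|·P(K=k)
 = 4·1/6 + 3·1/6 + 2·1/6 + 1·1/6 + 0·1/6 + 1·1/6
 = 2/3 + 1/2 + 1/3 + 1/6 + 0 + 1/6
 = 11/6

1.833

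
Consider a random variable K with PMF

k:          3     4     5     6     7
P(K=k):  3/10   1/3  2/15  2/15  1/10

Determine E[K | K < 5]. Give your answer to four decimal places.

3.5263

P(K < 5) = 3/10 + 1/3 = 19/30.
E[K | K < 5] = [3·3/10 + 4·1/3] / (19/30)
 = 67/30 / (19/30)
 = 67/19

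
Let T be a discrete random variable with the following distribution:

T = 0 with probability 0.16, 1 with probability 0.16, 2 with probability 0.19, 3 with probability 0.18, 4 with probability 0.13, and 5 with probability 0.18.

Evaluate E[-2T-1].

E[-2T-1] = Σ (-2t-1)·P(T=t)
 = (-1)·0.16 + (-3)·0.16 + (-5)·0.19 + (-7)·0.18 + (-9)·0.13 + (-11)·0.18
 = (-0.16) + (-0.48) + (-0.95) + (-1.26) + (-1.17) + (-1.98)
 = -6

-6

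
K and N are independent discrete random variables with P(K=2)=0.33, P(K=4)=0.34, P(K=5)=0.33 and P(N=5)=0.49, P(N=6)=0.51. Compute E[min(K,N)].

3.67

E[min(K,N)] = Σ_k Σ_n min(k,n) · P(K=k)P(N=n)
 = 2·0.1617 + 2·0.1683 + 4·0.1666 + 4·0.1734 + 5·0.1617 + 5·0.1683
 = 0.3234 + 0.3366 + 0.6664 + 0.6936 + 0.8085 + 0.8415
 = 3.67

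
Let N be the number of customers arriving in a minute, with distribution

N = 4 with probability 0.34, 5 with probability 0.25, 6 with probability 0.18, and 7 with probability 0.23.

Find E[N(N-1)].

24.14

E[N(N-1)] = Σ n(n-1)·P(N=n)
 = 12·0.34 + 20·0.25 + 30·0.18 + 42·0.23
 = 4.08 + 5 + 5.4 + 9.66
 = 24.14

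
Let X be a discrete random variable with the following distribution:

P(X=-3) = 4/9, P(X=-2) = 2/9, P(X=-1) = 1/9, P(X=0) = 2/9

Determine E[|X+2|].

E[|X+2|] = Σ |x+2|·P(X=x)
 = 1·4/9 + 0·2/9 + 1·1/9 + 2·2/9
 = 4/9 + 0 + 1/9 + 4/9
 = 1

1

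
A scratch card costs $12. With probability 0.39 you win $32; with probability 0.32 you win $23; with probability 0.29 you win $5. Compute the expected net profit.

E[payout] = 32·0.39 + 23·0.32 + 5·0.29
 = 12.48 + 7.36 + 1.45
 = 21.29
Net = 21.29 - 12 = 9.29

9.29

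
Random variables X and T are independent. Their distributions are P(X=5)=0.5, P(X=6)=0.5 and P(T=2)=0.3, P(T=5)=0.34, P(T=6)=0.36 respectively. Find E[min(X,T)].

E[min(X,T)] = Σ_x Σ_t min(x,t) · P(X=x)P(T=t)
 = 2·0.15 + 5·0.17 + 5·0.18 + 2·0.15 + 5·0.17 + 6·0.18
 = 0.3 + 0.85 + 0.9 + 0.3 + 0.85 + 1.08
 = 4.28

4.28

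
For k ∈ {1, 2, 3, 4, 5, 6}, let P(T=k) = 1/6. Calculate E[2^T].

E[2^T] = Σ 2^t·P(T=t)
 = 2·1/6 + 4·1/6 + 8·1/6 + 16·1/6 + 32·1/6 + 64·1/6
 = 1/3 + 2/3 + 4/3 + 8/3 + 16/3 + 32/3
 = 21

21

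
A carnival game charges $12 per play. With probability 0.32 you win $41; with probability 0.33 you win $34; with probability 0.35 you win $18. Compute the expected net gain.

18.64

E[payout] = 41·0.32 + 34·0.33 + 18·0.35
 = 13.12 + 11.22 + 6.3
 = 30.64
Net = 30.64 - 12 = 18.64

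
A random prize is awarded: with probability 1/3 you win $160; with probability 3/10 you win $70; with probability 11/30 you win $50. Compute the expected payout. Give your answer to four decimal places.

92.6667

E[payout] = 160·1/3 + 70·3/10 + 50·11/30
 = 160/3 + 21 + 55/3
 = 278/3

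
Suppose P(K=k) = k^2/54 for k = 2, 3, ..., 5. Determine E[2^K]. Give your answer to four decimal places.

E[2^K] = Σ 2^k·P(K=k)
 = 4·2/27 + 8·1/6 + 16·8/27 + 32·25/54
 = 8/27 + 4/3 + 128/27 + 400/27
 = 572/27

21.1852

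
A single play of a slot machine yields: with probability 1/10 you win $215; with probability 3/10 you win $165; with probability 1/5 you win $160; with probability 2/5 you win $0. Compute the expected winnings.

E[payout] = 215·1/10 + 165·3/10 + 160·1/5 + 0·2/5
 = 43/2 + 99/2 + 32 + 0
 = 103

103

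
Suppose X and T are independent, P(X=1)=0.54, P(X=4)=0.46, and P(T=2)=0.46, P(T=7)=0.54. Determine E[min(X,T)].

1.9568

E[min(X,T)] = Σ_x Σ_t min(x,t) · P(X=x)P(T=t)
 = 1·0.2484 + 1·0.2916 + 2·0.2116 + 4·0.2484
 = 0.2484 + 0.2916 + 0.4232 + 0.9936
 = 1.9568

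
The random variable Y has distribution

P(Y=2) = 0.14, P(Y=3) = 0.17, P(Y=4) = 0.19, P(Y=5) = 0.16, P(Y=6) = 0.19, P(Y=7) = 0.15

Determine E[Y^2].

E[Y^2] = Σ y^2·P(Y=y)
 = 4·0.14 + 9·0.17 + 16·0.19 + 25·0.16 + 36·0.19 + 49·0.15
 = 0.56 + 1.53 + 3.04 + 4 + 6.84 + 7.35
 = 23.32

23.32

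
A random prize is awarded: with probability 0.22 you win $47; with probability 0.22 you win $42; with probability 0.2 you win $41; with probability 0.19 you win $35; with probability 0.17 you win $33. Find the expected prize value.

40.04

E[payout] = 47·0.22 + 42·0.22 + 41·0.2 + 35·0.19 + 33·0.17
 = 10.34 + 9.24 + 8.2 + 6.65 + 5.61
 = 40.04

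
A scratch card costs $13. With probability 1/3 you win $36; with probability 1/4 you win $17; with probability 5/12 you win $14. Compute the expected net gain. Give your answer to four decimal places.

E[payout] = 36·1/3 + 17·1/4 + 14·5/12
 = 12 + 17/4 + 35/6
 = 265/12
Net = 265/12 - 13 = 109/12

9.0833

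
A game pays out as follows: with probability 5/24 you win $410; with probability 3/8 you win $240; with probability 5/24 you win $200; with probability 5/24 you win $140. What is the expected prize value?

E[payout] = 410·5/24 + 240·3/8 + 200·5/24 + 140·5/24
 = 1025/12 + 90 + 125/3 + 175/6
 = 985/4

246.25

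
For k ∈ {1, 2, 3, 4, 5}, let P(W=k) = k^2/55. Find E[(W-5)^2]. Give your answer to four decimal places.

1.8909

E[(W-5)^2] = Σ (w-5)^2·P(W=w)
 = 16·1/55 + 9·4/55 + 4·9/55 + 1·16/55 + 0·5/11
 = 16/55 + 36/55 + 36/55 + 16/55 + 0
 = 104/55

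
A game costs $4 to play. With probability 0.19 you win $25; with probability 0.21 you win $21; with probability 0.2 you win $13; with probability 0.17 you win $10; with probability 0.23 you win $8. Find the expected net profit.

11.3

E[payout] = 25·0.19 + 21·0.21 + 13·0.2 + 10·0.17 + 8·0.23
 = 4.75 + 4.41 + 2.6 + 1.7 + 1.84
 = 15.3
Net = 15.3 - 4 = 11.3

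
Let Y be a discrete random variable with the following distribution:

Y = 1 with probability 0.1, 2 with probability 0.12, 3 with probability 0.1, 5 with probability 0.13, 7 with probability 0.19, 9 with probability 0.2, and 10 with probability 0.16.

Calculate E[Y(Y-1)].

E[Y(Y-1)] = Σ y(y-1)·P(Y=y)
 = 0·0.1 + 2·0.12 + 6·0.1 + 20·0.13 + 42·0.19 + 72·0.2 + 90·0.16
 = 0 + 0.24 + 0.6 + 2.6 + 7.98 + 14.4 + 14.4
 = 40.22

40.22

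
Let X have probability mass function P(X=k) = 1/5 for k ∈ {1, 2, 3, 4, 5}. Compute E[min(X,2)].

1.8

E[min(X,2)] = Σ min(x,2)·P(X=x)
 = 1·1/5 + 2·1/5 + 2·1/5 + 2·1/5 + 2·1/5
 = 1/5 + 2/5 + 2/5 + 2/5 + 2/5
 = 9/5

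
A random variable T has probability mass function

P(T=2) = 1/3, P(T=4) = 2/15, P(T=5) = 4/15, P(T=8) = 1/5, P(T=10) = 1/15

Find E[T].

E[T] = Σ t·P(T=t)
 = 2·1/3 + 4·2/15 + 5·4/15 + 8·1/5 + 10·1/15
 = 2/3 + 8/15 + 4/3 + 8/5 + 2/3
 = 24/5

4.8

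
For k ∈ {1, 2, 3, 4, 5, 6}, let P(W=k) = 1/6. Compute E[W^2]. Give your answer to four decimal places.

15.1667

E[W^2] = Σ w^2·P(W=w)
 = 1·1/6 + 4·1/6 + 9·1/6 + 16·1/6 + 25·1/6 + 36·1/6
 = 1/6 + 2/3 + 3/2 + 8/3 + 25/6 + 6
 = 91/6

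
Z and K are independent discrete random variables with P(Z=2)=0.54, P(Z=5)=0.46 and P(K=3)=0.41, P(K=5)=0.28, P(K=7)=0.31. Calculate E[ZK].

16.224

E[ZK] = Σ_z Σ_k zk · P(Z=z)P(K=k)
 = 6·0.2214 + 10·0.1512 + 14·0.1674 + 15·0.1886 + 25·0.1288 + 35·0.1426
 = 1.3284 + 1.512 + 2.3436 + 2.829 + 3.22 + 4.991
 = 16.224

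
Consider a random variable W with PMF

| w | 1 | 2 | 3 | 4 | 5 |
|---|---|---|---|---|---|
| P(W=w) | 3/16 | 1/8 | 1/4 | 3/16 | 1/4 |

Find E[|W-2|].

1.5625

E[|W-2|] = Σ |w-2|·P(W=w)
 = 1·3/16 + 0·1/8 + 1·1/4 + 2·3/16 + 3·1/4
 = 3/16 + 0 + 1/4 + 3/8 + 3/4
 = 25/16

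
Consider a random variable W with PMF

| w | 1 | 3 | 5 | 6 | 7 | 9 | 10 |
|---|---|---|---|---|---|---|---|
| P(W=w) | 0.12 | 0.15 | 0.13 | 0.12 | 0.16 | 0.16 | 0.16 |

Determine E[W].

6.1

E[W] = Σ w·P(W=w)
 = 1·0.12 + 3·0.15 + 5·0.13 + 6·0.12 + 7·0.16 + 9·0.16 + 10·0.16
 = 0.12 + 0.45 + 0.65 + 0.72 + 1.12 + 1.44 + 1.6
 = 6.1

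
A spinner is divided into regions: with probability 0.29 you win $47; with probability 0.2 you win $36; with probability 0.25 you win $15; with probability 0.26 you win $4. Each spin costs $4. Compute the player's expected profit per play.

21.62

E[payout] = 47·0.29 + 36·0.2 + 15·0.25 + 4·0.26
 = 13.63 + 7.2 + 3.75 + 1.04
 = 25.62
Net = 25.62 - 4 = 21.62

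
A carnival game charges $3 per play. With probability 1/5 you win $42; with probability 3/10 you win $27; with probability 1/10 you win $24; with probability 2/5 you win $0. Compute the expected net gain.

15.9

E[payout] = 42·1/5 + 27·3/10 + 24·1/10 + 0·2/5
 = 42/5 + 81/10 + 12/5 + 0
 = 189/10
Net = 189/10 - 3 = 159/10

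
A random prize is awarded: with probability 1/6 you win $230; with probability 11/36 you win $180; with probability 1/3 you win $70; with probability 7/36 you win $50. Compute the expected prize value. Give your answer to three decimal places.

E[payout] = 230·1/6 + 180·11/36 + 70·1/3 + 50·7/36
 = 115/3 + 55 + 70/3 + 175/18
 = 2275/18

126.389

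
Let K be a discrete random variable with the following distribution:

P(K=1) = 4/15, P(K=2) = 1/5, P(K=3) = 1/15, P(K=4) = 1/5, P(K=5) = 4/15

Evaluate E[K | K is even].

3

P(K is even) = 1/5 + 1/5 = 2/5.
E[K | K is even] = [2·1/5 + 4·1/5] / (2/5)
 = 6/5 / (2/5)
 = 3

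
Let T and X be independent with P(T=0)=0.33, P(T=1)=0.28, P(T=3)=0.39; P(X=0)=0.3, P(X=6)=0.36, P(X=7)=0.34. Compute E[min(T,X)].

E[min(T,X)] = Σ_t Σ_x min(t,x) · P(T=t)P(X=x)
 = 0·0.099 + 0·0.1188 + 0·0.1122 + 0·0.084 + 1·0.1008 + 1·0.0952 + 0·0.117 + 3·0.1404 + 3·0.1326
 = 0 + 0 + 0 + 0 + 0.1008 + 0.0952 + 0 + 0.4212 + 0.3978
 = 1.015

1.015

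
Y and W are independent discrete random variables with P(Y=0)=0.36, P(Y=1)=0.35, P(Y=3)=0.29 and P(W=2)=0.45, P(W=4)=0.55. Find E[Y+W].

4.32

E[Y+W] = Σ_y Σ_w (y+w) · P(Y=y)P(W=w)
 = 2·0.162 + 4·0.198 + 3·0.1575 + 5·0.1925 + 5·0.1305 + 7·0.1595
 = 0.324 + 0.792 + 0.4725 + 0.9625 + 0.6525 + 1.1165
 = 4.32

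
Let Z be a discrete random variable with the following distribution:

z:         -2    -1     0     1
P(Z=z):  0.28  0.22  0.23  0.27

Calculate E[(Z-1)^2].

3.63

E[(Z-1)^2] = Σ (z-1)^2·P(Z=z)
 = 9·0.28 + 4·0.22 + 1·0.23 + 0·0.27
 = 2.52 + 0.88 + 0.23 + 0
 = 3.63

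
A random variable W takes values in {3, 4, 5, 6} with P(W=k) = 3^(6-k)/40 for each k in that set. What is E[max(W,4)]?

E[max(W,4)] = Σ max(w,4)·P(W=w)
 = 4·27/40 + 4·9/40 + 5·3/40 + 6·1/40
 = 27/10 + 9/10 + 3/8 + 3/20
 = 33/8

4.125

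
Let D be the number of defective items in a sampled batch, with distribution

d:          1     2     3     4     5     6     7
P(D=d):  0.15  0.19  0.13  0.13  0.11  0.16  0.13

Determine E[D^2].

19.04

E[D^2] = Σ d^2·P(D=d)
 = 1·0.15 + 4·0.19 + 9·0.13 + 16·0.13 + 25·0.11 + 36·0.16 + 49·0.13
 = 0.15 + 0.76 + 1.17 + 2.08 + 2.75 + 5.76 + 6.37
 = 19.04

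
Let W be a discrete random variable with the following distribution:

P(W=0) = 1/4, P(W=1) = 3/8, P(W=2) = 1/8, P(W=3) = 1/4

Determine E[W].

1.375

E[W] = Σ w·P(W=w)
 = 0·1/4 + 1·3/8 + 2·1/8 + 3·1/4
 = 0 + 3/8 + 1/4 + 3/4
 = 11/8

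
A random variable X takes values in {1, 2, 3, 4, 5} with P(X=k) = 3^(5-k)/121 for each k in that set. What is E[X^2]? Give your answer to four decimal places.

E[X^2] = Σ x^2·P(X=x)
 = 1·81/121 + 4·27/121 + 9·9/121 + 16·3/121 + 25·1/121
 = 81/121 + 108/121 + 81/121 + 48/121 + 25/121
 = 343/121

2.8347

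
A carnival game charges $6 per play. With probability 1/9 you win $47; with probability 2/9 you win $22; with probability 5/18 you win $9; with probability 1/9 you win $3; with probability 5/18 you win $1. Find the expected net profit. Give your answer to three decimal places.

E[payout] = 47·1/9 + 22·2/9 + 9·5/18 + 3·1/9 + 1·5/18
 = 47/9 + 44/9 + 5/2 + 1/3 + 5/18
 = 119/9
Net = 119/9 - 6 = 65/9

7.222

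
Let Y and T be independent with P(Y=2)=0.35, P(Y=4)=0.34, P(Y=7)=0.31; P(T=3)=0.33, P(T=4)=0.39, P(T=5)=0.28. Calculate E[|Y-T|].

E[|Y-T|] = Σ_y Σ_t |y-t| · P(Y=y)P(T=t)
 = 1·0.1155 + 2·0.1365 + 3·0.098 + 1·0.1122 + 0·0.1326 + 1·0.0952 + 4·0.1023 + 3·0.1209 + 2·0.0868
 = 0.1155 + 0.273 + 0.294 + 0.1122 + 0 + 0.0952 + 0.4092 + 0.3627 + 0.1736
 = 1.8354

1.8354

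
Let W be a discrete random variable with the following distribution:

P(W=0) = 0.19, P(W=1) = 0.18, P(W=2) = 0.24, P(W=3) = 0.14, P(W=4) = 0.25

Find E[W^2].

E[W^2] = Σ w^2·P(W=w)
 = 0·0.19 + 1·0.18 + 4·0.24 + 9·0.14 + 16·0.25
 = 0 + 0.18 + 0.96 + 1.26 + 4
 = 6.4

6.4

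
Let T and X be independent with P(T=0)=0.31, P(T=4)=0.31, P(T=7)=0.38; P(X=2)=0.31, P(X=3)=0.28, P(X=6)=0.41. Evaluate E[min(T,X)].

2.4506

E[min(T,X)] = Σ_t Σ_x min(t,x) · P(T=t)P(X=x)
 = 0·0.0961 + 0·0.0868 + 0·0.1271 + 2·0.0961 + 3·0.0868 + 4·0.1271 + 2·0.1178 + 3·0.1064 + 6·0.1558
 = 0 + 0 + 0 + 0.1922 + 0.2604 + 0.5084 + 0.2356 + 0.3192 + 0.9348
 = 2.4506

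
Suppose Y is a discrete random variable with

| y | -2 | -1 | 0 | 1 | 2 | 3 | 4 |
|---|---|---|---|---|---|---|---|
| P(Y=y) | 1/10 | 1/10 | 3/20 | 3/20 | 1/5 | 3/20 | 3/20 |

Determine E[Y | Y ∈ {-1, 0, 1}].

P(Y ∈ {-1, 0, 1}) = 1/10 + 3/20 + 3/20 = 2/5.
E[Y | Y ∈ {-1, 0, 1}] = [(-1)·1/10 + 0·3/20 + 1·3/20] / (2/5)
 = 1/20 / (2/5)
 = 1/8

0.125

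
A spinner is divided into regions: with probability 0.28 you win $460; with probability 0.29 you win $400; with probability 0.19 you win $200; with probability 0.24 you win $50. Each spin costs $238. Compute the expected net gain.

E[payout] = 460·0.28 + 400·0.29 + 200·0.19 + 50·0.24
 = 128.8 + 116 + 38 + 12
 = 294.8
Net = 294.8 - 238 = 56.8

56.8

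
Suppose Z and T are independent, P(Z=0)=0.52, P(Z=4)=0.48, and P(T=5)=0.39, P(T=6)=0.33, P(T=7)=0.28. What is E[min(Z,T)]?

E[min(Z,T)] = Σ_z Σ_t min(z,t) · P(Z=z)P(T=t)
 = 0·0.2028 + 0·0.1716 + 0·0.1456 + 4·0.1872 + 4·0.1584 + 4·0.1344
 = 0 + 0 + 0 + 0.7488 + 0.6336 + 0.5376
 = 1.92

1.92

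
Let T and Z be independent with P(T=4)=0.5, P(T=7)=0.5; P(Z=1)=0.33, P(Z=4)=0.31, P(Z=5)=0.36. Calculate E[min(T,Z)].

3.19

E[min(T,Z)] = Σ_t Σ_z min(t,z) · P(T=t)P(Z=z)
 = 1·0.165 + 4·0.155 + 4·0.18 + 1·0.165 + 4·0.155 + 5·0.18
 = 0.165 + 0.62 + 0.72 + 0.165 + 0.62 + 0.9
 = 3.19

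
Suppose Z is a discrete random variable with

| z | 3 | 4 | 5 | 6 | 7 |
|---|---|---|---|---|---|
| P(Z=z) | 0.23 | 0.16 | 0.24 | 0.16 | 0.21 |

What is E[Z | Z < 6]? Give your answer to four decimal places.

4.0159

P(Z < 6) = 0.23 + 0.16 + 0.24 = 0.63.
E[Z | Z < 6] = [3·0.23 + 4·0.16 + 5·0.24] / 0.63
 = 2.53 / 0.63
 = 253/63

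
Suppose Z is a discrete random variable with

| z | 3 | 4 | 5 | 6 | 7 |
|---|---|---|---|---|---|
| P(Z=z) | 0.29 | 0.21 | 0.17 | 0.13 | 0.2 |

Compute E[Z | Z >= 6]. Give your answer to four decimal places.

P(Z >= 6) = 0.13 + 0.2 = 0.33.
E[Z | Z >= 6] = [6·0.13 + 7·0.2] / 0.33
 = 2.18 / 0.33
 = 218/33

6.6061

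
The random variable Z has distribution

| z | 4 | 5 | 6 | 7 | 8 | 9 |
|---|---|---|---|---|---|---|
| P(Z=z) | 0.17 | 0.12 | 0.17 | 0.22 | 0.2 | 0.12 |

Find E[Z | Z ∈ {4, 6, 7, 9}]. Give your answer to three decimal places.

6.353

P(Z ∈ {4, 6, 7, 9}) = 0.17 + 0.17 + 0.22 + 0.12 = 0.68.
E[Z | Z ∈ {4, 6, 7, 9}] = [4·0.17 + 6·0.17 + 7·0.22 + 9·0.12] / 0.68
 = 4.32 / 0.68
 = 108/17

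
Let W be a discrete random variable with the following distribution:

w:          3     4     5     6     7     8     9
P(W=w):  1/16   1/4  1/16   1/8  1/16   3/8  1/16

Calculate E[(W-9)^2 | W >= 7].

1.25

P(W >= 7) = 1/16 + 3/8 + 1/16 = 1/2.
E[(W-9)^2 | W >= 7] = [4·1/16 + 1·3/8 + 0·1/16] / (1/2)
 = 5/8 / (1/2)
 = 5/4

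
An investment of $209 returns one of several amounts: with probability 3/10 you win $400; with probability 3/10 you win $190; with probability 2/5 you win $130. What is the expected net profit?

E[payout] = 400·3/10 + 190·3/10 + 130·2/5
 = 120 + 57 + 52
 = 229
Net = 229 - 209 = 20

20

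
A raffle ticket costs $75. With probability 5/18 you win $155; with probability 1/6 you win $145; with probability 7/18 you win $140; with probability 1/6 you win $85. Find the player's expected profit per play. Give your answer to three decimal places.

E[payout] = 155·5/18 + 145·1/6 + 140·7/18 + 85·1/6
 = 775/18 + 145/6 + 490/9 + 85/6
 = 815/6
Net = 815/6 - 75 = 365/6

60.833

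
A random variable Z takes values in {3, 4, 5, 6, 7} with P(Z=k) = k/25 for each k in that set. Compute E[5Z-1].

26

E[5Z-1] = Σ (5z-1)·P(Z=z)
 = 14·3/25 + 19·4/25 + 24·1/5 + 29·6/25 + 34·7/25
 = 42/25 + 76/25 + 24/5 + 174/25 + 238/25
 = 26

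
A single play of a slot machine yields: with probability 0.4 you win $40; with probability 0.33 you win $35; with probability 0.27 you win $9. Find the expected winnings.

E[payout] = 40·0.4 + 35·0.33 + 9·0.27
 = 16 + 11.55 + 2.43
 = 29.98

29.98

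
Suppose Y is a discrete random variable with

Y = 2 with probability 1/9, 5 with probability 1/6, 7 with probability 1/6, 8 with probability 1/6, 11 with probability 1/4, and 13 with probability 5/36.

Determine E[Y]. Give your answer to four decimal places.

E[Y] = Σ y·P(Y=y)
 = 2·1/9 + 5·1/6 + 7·1/6 + 8·1/6 + 11·1/4 + 13·5/36
 = 2/9 + 5/6 + 7/6 + 4/3 + 11/4 + 65/36
 = 73/9

8.1111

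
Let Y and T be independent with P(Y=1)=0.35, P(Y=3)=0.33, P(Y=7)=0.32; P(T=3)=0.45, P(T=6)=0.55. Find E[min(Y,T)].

E[min(Y,T)] = Σ_y Σ_t min(y,t) · P(Y=y)P(T=t)
 = 1·0.1575 + 1·0.1925 + 3·0.1485 + 3·0.1815 + 3·0.144 + 6·0.176
 = 0.1575 + 0.1925 + 0.4455 + 0.5445 + 0.432 + 1.056
 = 2.828

2.828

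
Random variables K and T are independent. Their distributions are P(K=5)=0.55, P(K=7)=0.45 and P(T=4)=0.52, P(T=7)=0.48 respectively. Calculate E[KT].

E[KT] = Σ_k Σ_t kt · P(K=k)P(T=t)
 = 20·0.286 + 35·0.264 + 28·0.234 + 49·0.216
 = 5.72 + 9.24 + 6.552 + 10.584
 = 32.096

32.096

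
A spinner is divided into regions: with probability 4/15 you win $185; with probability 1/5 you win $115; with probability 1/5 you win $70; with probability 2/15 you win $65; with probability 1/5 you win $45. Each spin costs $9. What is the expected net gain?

E[payout] = 185·4/15 + 115·1/5 + 70·1/5 + 65·2/15 + 45·1/5
 = 148/3 + 23 + 14 + 26/3 + 9
 = 104
Net = 104 - 9 = 95

95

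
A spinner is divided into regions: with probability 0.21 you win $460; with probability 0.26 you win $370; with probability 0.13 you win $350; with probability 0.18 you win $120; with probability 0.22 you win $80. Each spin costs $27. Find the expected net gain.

E[payout] = 460·0.21 + 370·0.26 + 350·0.13 + 120·0.18 + 80·0.22
 = 96.6 + 96.2 + 45.5 + 21.6 + 17.6
 = 277.5
Net = 277.5 - 27 = 250.5

250.5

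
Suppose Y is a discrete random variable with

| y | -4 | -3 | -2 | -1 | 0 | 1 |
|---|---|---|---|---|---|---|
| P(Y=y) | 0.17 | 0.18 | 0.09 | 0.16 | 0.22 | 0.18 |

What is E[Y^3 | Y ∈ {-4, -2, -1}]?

-28

P(Y ∈ {-4, -2, -1}) = 0.17 + 0.09 + 0.16 = 0.42.
E[Y^3 | Y ∈ {-4, -2, -1}] = [(-64)·0.17 + (-8)·0.09 + (-1)·0.16] / 0.42
 = -11.76 / 0.42
 = -28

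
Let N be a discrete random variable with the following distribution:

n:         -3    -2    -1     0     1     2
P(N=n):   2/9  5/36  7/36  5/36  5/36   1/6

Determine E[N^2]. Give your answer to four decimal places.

E[N^2] = Σ n^2·P(N=n)
 = 9·2/9 + 4·5/36 + 1·7/36 + 0·5/36 + 1·5/36 + 4·1/6
 = 2 + 5/9 + 7/36 + 0 + 5/36 + 2/3
 = 32/9

3.5556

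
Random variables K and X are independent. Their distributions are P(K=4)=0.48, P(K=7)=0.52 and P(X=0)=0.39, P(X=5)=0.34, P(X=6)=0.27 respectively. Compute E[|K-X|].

E[|K-X|] = Σ_k Σ_x |k-x| · P(K=k)P(X=x)
 = 4·0.1872 + 1·0.1632 + 2·0.1296 + 7·0.2028 + 2·0.1768 + 1·0.1404
 = 0.7488 + 0.1632 + 0.2592 + 1.4196 + 0.3536 + 0.1404
 = 3.0848

3.0848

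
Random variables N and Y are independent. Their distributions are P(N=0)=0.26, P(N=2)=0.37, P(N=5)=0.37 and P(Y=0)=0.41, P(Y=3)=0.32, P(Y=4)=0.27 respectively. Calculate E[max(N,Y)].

3.4386

E[max(N,Y)] = Σ_n Σ_y max(n,y) · P(N=n)P(Y=y)
 = 0·0.1066 + 3·0.0832 + 4·0.0702 + 2·0.1517 + 3·0.1184 + 4·0.0999 + 5·0.1517 + 5·0.1184 + 5·0.0999
 = 0 + 0.2496 + 0.2808 + 0.3034 + 0.3552 + 0.3996 + 0.7585 + 0.592 + 0.4995
 = 3.4386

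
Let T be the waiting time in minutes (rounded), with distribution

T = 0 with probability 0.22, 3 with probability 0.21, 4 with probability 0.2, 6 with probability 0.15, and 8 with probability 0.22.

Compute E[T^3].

E[T^3] = Σ t^3·P(T=t)
 = 0·0.22 + 27·0.21 + 64·0.2 + 216·0.15 + 512·0.22
 = 0 + 5.67 + 12.8 + 32.4 + 112.64
 = 163.51

163.51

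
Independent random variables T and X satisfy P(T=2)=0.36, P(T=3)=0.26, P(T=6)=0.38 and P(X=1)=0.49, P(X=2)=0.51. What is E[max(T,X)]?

E[max(T,X)] = Σ_t Σ_x max(t,x) · P(T=t)P(X=x)
 = 2·0.1764 + 2·0.1836 + 3·0.1274 + 3·0.1326 + 6·0.1862 + 6·0.1938
 = 0.3528 + 0.3672 + 0.3822 + 0.3978 + 1.1172 + 1.1628
 = 3.78

3.78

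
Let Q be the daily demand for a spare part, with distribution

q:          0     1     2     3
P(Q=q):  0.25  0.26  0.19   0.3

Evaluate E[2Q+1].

E[2Q+1] = Σ (2q+1)·P(Q=q)
 = 1·0.25 + 3·0.26 + 5·0.19 + 7·0.3
 = 0.25 + 0.78 + 0.95 + 2.1
 = 4.08

4.08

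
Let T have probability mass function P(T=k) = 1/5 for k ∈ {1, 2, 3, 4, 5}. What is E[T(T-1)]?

E[T(T-1)] = Σ t(t-1)·P(T=t)
 = 0·1/5 + 2·1/5 + 6·1/5 + 12·1/5 + 20·1/5
 = 0 + 2/5 + 6/5 + 12/5 + 4
 = 8

8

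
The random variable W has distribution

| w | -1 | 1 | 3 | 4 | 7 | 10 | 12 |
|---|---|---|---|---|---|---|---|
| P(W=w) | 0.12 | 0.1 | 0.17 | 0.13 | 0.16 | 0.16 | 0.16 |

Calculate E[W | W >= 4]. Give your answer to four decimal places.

P(W >= 4) = 0.13 + 0.16 + 0.16 + 0.16 = 0.61.
E[W | W >= 4] = [4·0.13 + 7·0.16 + 10·0.16 + 12·0.16] / 0.61
 = 5.16 / 0.61
 = 516/61

8.4590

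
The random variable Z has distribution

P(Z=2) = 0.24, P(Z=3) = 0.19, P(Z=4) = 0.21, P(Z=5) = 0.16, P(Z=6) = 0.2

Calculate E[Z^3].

83.69

E[Z^3] = Σ z^3·P(Z=z)
 = 8·0.24 + 27·0.19 + 64·0.21 + 125·0.16 + 216·0.2
 = 1.92 + 5.13 + 13.44 + 20 + 43.2
 = 83.69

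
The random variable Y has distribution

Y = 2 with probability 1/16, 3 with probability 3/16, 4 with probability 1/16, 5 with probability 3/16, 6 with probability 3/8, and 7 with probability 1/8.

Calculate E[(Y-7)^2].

E[(Y-7)^2] = Σ (y-7)^2·P(Y=y)
 = 25·1/16 + 16·3/16 + 9·1/16 + 4·3/16 + 1·3/8 + 0·1/8
 = 25/16 + 3 + 9/16 + 3/4 + 3/8 + 0
 = 25/4

6.25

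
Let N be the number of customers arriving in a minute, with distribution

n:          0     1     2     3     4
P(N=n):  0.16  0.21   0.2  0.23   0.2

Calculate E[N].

2.1

E[N] = Σ n·P(N=n)
 = 0·0.16 + 1·0.21 + 2·0.2 + 3·0.23 + 4·0.2
 = 0 + 0.21 + 0.4 + 0.69 + 0.8
 = 2.1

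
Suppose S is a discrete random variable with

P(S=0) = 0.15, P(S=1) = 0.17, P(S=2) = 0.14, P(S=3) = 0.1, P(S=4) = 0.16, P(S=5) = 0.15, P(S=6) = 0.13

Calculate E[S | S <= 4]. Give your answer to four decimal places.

P(S <= 4) = 0.15 + 0.17 + 0.14 + 0.1 + 0.16 = 0.72.
E[S | S <= 4] = [0·0.15 + 1·0.17 + 2·0.14 + 3·0.1 + 4·0.16] / 0.72
 = 1.39 / 0.72
 = 139/72

1.9306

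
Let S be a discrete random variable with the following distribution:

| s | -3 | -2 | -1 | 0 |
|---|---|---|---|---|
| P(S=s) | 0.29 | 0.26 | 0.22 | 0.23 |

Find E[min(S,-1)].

-1.84

E[min(S,-1)] = Σ min(s,-1)·P(S=s)
 = (-3)·0.29 + (-2)·0.26 + (-1)·0.22 + (-1)·0.23
 = (-0.87) + (-0.52) + (-0.22) + (-0.23)
 = -1.84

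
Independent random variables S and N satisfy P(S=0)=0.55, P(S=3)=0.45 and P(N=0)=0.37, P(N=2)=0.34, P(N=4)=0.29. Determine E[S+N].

3.19

E[S+N] = Σ_s Σ_n (s+n) · P(S=s)P(N=n)
 = 0·0.2035 + 2·0.187 + 4·0.1595 + 3·0.1665 + 5·0.153 + 7·0.1305
 = 0 + 0.374 + 0.638 + 0.4995 + 0.765 + 0.9135
 = 3.19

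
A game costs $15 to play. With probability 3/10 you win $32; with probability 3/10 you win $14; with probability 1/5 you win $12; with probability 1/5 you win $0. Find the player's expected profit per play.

E[payout] = 32·3/10 + 14·3/10 + 12·1/5 + 0·1/5
 = 48/5 + 21/5 + 12/5 + 0
 = 81/5
Net = 81/5 - 15 = 6/5

1.2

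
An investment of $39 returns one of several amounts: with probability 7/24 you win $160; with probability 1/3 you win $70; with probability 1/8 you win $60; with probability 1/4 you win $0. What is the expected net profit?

E[payout] = 160·7/24 + 70·1/3 + 60·1/8 + 0·1/4
 = 140/3 + 70/3 + 15/2 + 0
 = 155/2
Net = 155/2 - 39 = 77/2

38.5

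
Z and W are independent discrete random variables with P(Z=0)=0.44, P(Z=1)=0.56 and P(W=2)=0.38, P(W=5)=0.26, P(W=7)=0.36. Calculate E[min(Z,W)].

E[min(Z,W)] = Σ_z Σ_w min(z,w) · P(Z=z)P(W=w)
 = 0·0.1672 + 0·0.1144 + 0·0.1584 + 1·0.2128 + 1·0.1456 + 1·0.2016
 = 0 + 0 + 0 + 0.2128 + 0.1456 + 0.2016
 = 0.56

0.56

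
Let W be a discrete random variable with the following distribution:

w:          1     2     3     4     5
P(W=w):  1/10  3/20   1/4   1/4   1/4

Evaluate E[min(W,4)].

E[min(W,4)] = Σ min(w,4)·P(W=w)
 = 1·1/10 + 2·3/20 + 3·1/4 + 4·1/4 + 4·1/4
 = 1/10 + 3/10 + 3/4 + 1 + 1
 = 63/20

3.15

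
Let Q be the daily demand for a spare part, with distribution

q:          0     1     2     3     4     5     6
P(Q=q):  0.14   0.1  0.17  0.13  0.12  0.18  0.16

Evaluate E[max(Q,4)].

E[max(Q,4)] = Σ max(q,4)·P(Q=q)
 = 4·0.14 + 4·0.1 + 4·0.17 + 4·0.13 + 4·0.12 + 5·0.18 + 6·0.16
 = 0.56 + 0.4 + 0.68 + 0.52 + 0.48 + 0.9 + 0.96
 = 4.5

4.5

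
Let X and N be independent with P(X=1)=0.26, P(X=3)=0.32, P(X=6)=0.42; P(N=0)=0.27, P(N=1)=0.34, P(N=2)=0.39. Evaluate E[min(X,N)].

E[min(X,N)] = Σ_x Σ_n min(x,n) · P(X=x)P(N=n)
 = 0·0.0702 + 1·0.0884 + 1·0.1014 + 0·0.0864 + 1·0.1088 + 2·0.1248 + 0·0.1134 + 1·0.1428 + 2·0.1638
 = 0 + 0.0884 + 0.1014 + 0 + 0.1088 + 0.2496 + 0 + 0.1428 + 0.3276
 = 1.0186

1.0186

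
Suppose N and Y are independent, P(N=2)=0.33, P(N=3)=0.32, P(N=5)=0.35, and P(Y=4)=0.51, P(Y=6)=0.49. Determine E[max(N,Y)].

5.1585

E[max(N,Y)] = Σ_n Σ_y max(n,y) · P(N=n)P(Y=y)
 = 4·0.1683 + 6·0.1617 + 4·0.1632 + 6·0.1568 + 5·0.1785 + 6·0.1715
 = 0.6732 + 0.9702 + 0.6528 + 0.9408 + 0.8925 + 1.029
 = 5.1585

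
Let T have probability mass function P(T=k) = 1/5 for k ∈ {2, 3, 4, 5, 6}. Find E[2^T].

24.8

E[2^T] = Σ 2^t·P(T=t)
 = 4·1/5 + 8·1/5 + 16·1/5 + 32·1/5 + 64·1/5
 = 4/5 + 8/5 + 16/5 + 32/5 + 64/5
 = 124/5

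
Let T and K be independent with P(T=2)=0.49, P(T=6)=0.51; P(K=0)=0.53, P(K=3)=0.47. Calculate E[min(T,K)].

E[min(T,K)] = Σ_t Σ_k min(t,k) · P(T=t)P(K=k)
 = 0·0.2597 + 2·0.2303 + 0·0.2703 + 3·0.2397
 = 0 + 0.4606 + 0 + 0.7191
 = 1.1797

1.1797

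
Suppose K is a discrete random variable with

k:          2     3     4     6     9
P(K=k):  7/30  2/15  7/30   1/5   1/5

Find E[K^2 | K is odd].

P(K is odd) = 2/15 + 1/5 = 1/3.
E[K^2 | K is odd] = [9·2/15 + 81·1/5] / (1/3)
 = 87/5 / (1/3)
 = 261/5

52.2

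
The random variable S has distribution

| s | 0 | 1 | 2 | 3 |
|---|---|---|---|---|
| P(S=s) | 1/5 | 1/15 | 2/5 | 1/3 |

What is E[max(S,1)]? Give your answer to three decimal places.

2.067

E[max(S,1)] = Σ max(s,1)·P(S=s)
 = 1·1/5 + 1·1/15 + 2·2/5 + 3·1/3
 = 1/5 + 1/15 + 4/5 + 1
 = 31/15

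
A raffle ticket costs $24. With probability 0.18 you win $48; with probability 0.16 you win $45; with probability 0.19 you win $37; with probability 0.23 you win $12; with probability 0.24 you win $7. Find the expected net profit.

E[payout] = 48·0.18 + 45·0.16 + 37·0.19 + 12·0.23 + 7·0.24
 = 8.64 + 7.2 + 7.03 + 2.76 + 1.68
 = 27.31
Net = 27.31 - 24 = 3.31

3.31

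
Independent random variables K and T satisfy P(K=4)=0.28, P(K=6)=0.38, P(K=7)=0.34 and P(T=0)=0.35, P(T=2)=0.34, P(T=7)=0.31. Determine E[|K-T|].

E[|K-T|] = Σ_k Σ_t |k-t| · P(K=k)P(T=t)
 = 4·0.098 + 2·0.0952 + 3·0.0868 + 6·0.133 + 4·0.1292 + 1·0.1178 + 7·0.119 + 5·0.1156 + 0·0.1054
 = 0.392 + 0.1904 + 0.2604 + 0.798 + 0.5168 + 0.1178 + 0.833 + 0.578 + 0
 = 3.6864

3.6864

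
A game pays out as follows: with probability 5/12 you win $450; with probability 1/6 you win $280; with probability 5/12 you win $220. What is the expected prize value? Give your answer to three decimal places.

E[payout] = 450·5/12 + 280·1/6 + 220·5/12
 = 375/2 + 140/3 + 275/3
 = 1955/6

325.833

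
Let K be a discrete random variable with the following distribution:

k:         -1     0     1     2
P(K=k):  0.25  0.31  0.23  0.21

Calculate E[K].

E[K] = Σ k·P(K=k)
 = (-1)·0.25 + 0·0.31 + 1·0.23 + 2·0.21
 = (-0.25) + 0 + 0.23 + 0.42
 = 0.4

0.4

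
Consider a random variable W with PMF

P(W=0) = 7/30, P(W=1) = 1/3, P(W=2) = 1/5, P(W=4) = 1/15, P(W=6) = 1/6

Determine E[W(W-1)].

E[W(W-1)] = Σ w(w-1)·P(W=w)
 = 0·7/30 + 0·1/3 + 2·1/5 + 12·1/15 + 30·1/6
 = 0 + 0 + 2/5 + 4/5 + 5
 = 31/5

6.2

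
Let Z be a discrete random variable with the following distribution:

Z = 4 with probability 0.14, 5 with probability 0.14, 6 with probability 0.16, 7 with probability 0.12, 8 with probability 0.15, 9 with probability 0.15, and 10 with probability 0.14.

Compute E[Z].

E[Z] = Σ z·P(Z=z)
 = 4·0.14 + 5·0.14 + 6·0.16 + 7·0.12 + 8·0.15 + 9·0.15 + 10·0.14
 = 0.56 + 0.7 + 0.96 + 0.84 + 1.2 + 1.35 + 1.4
 = 7.01

7.01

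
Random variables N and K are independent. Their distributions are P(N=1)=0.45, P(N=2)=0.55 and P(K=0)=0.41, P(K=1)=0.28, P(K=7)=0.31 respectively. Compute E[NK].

E[NK] = Σ_n Σ_k nk · P(N=n)P(K=k)
 = 0·0.1845 + 1·0.126 + 7·0.1395 + 0·0.2255 + 2·0.154 + 14·0.1705
 = 0 + 0.126 + 0.9765 + 0 + 0.308 + 2.387
 = 3.7975

3.7975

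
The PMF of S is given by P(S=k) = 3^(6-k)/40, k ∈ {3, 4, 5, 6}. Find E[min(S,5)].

E[min(S,5)] = Σ min(s,5)·P(S=s)
 = 3·27/40 + 4·9/40 + 5·3/40 + 5·1/40
 = 81/40 + 9/10 + 3/8 + 1/8
 = 137/40

3.425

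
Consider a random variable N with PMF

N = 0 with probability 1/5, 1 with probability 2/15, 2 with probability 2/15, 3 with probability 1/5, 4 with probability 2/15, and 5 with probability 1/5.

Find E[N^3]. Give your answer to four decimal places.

E[N^3] = Σ n^3·P(N=n)
 = 0·1/5 + 1·2/15 + 8·2/15 + 27·1/5 + 64·2/15 + 125·1/5
 = 0 + 2/15 + 16/15 + 27/5 + 128/15 + 25
 = 602/15

40.1333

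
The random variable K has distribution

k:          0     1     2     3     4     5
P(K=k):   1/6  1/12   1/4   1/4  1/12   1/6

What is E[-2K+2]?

-3

E[-2K+2] = Σ (-2k+2)·P(K=k)
 = 2·1/6 + 0·1/12 + (-2)·1/4 + (-4)·1/4 + (-6)·1/12 + (-8)·1/6
 = 1/3 + 0 + (-1/2) + (-1) + (-1/2) + (-4/3)
 = -3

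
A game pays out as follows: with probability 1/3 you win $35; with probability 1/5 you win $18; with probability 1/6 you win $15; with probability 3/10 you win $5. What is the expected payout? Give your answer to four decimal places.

19.2667

E[payout] = 35·1/3 + 18·1/5 + 15·1/6 + 5·3/10
 = 35/3 + 18/5 + 5/2 + 3/2
 = 289/15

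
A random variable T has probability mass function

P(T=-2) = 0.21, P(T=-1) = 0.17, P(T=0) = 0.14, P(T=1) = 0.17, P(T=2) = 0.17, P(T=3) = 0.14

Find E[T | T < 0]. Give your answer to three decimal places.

P(T < 0) = 0.21 + 0.17 = 0.38.
E[T | T < 0] = [(-2)·0.21 + (-1)·0.17] / 0.38
 = -0.59 / 0.38
 = -59/38

-1.553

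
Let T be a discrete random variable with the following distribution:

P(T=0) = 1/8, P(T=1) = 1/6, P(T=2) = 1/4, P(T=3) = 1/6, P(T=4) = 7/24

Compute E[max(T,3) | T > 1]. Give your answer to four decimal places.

3.4118

P(T > 1) = 1/4 + 1/6 + 7/24 = 17/24.
E[max(T,3) | T > 1] = [3·1/4 + 3·1/6 + 4·7/24] / (17/24)
 = 29/12 / (17/24)
 = 58/17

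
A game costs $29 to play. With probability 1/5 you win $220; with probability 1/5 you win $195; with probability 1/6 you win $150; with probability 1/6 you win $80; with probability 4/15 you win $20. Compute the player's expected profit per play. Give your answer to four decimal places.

97.6667

E[payout] = 220·1/5 + 195·1/5 + 150·1/6 + 80·1/6 + 20·4/15
 = 44 + 39 + 25 + 40/3 + 16/3
 = 380/3
Net = 380/3 - 29 = 293/3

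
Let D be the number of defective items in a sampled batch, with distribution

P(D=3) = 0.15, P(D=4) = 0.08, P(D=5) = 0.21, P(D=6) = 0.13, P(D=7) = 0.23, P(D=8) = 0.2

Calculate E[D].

E[D] = Σ d·P(D=d)
 = 3·0.15 + 4·0.08 + 5·0.21 + 6·0.13 + 7·0.23 + 8·0.2
 = 0.45 + 0.32 + 1.05 + 0.78 + 1.61 + 1.6
 = 5.81

5.81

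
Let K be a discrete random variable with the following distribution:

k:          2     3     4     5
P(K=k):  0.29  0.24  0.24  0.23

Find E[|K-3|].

0.99

E[|K-3|] = Σ |k-3|·P(K=k)
 = 1·0.29 + 0·0.24 + 1·0.24 + 2·0.23
 = 0.29 + 0 + 0.24 + 0.46
 = 0.99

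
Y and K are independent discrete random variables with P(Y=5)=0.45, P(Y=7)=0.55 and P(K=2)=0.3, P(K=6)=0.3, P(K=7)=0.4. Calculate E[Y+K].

E[Y+K] = Σ_y Σ_k (y+k) · P(Y=y)P(K=k)
 = 7·0.135 + 11·0.135 + 12·0.18 + 9·0.165 + 13·0.165 + 14·0.22
 = 0.945 + 1.485 + 2.16 + 1.485 + 2.145 + 3.08
 = 11.3

11.3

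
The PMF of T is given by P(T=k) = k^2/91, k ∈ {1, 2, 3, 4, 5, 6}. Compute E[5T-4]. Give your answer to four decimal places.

20.2308

E[5T-4] = Σ (5t-4)·P(T=t)
 = 1·1/91 + 6·4/91 + 11·9/91 + 16·16/91 + 21·25/91 + 26·36/91
 = 1/91 + 24/91 + 99/91 + 256/91 + 75/13 + 72/7
 = 263/13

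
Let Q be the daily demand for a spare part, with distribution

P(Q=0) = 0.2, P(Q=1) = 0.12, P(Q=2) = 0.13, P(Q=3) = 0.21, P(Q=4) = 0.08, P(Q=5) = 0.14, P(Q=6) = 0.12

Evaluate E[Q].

E[Q] = Σ q·P(Q=q)
 = 0·0.2 + 1·0.12 + 2·0.13 + 3·0.21 + 4·0.08 + 5·0.14 + 6·0.12
 = 0 + 0.12 + 0.26 + 0.63 + 0.32 + 0.7 + 0.72
 = 2.75

2.75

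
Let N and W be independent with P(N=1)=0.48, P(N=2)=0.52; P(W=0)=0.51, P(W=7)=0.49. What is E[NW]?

E[NW] = Σ_n Σ_w nw · P(N=n)P(W=w)
 = 0·0.2448 + 7·0.2352 + 0·0.2652 + 14·0.2548
 = 0 + 1.6464 + 0 + 3.5672
 = 5.2136

5.2136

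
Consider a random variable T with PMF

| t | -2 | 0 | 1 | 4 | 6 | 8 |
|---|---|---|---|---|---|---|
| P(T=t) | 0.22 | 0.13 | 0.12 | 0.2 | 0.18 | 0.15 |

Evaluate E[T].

2.76

E[T] = Σ t·P(T=t)
 = (-2)·0.22 + 0·0.13 + 1·0.12 + 4·0.2 + 6·0.18 + 8·0.15
 = (-0.44) + 0 + 0.12 + 0.8 + 1.08 + 1.2
 = 2.76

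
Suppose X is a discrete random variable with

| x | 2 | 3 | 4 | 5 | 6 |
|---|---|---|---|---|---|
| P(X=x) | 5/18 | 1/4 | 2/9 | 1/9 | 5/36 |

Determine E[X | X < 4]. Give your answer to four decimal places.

P(X < 4) = 5/18 + 1/4 = 19/36.
E[X | X < 4] = [2·5/18 + 3·1/4] / (19/36)
 = 47/36 / (19/36)
 = 47/19

2.4737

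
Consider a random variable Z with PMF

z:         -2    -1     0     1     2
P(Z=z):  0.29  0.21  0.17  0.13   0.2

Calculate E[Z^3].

E[Z^3] = Σ z^3·P(Z=z)
 = (-8)·0.29 + (-1)·0.21 + 0·0.17 + 1·0.13 + 8·0.2
 = (-2.32) + (-0.21) + 0 + 0.13 + 1.6
 = -0.8

-0.8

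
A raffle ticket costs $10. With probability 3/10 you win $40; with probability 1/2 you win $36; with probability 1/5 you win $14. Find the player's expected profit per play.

E[payout] = 40·3/10 + 36·1/2 + 14·1/5
 = 12 + 18 + 14/5
 = 164/5
Net = 164/5 - 10 = 114/5

22.8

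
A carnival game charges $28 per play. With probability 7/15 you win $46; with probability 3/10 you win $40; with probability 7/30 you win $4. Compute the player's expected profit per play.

6.4

E[payout] = 46·7/15 + 40·3/10 + 4·7/30
 = 322/15 + 12 + 14/15
 = 172/5
Net = 172/5 - 28 = 32/5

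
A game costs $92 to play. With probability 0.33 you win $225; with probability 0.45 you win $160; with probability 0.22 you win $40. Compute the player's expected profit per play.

63.05

E[payout] = 225·0.33 + 160·0.45 + 40·0.22
 = 74.25 + 72 + 8.8
 = 155.05
Net = 155.05 - 92 = 63.05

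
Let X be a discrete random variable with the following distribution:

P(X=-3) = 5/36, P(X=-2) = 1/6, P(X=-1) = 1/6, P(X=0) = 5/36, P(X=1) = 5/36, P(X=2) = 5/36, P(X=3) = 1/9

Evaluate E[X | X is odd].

-0.2

P(X is odd) = 5/36 + 1/6 + 5/36 + 1/9 = 5/9.
E[X | X is odd] = [(-3)·5/36 + (-1)·1/6 + 1·5/36 + 3·1/9] / (5/9)
 = -1/9 / (5/9)
 = -1/5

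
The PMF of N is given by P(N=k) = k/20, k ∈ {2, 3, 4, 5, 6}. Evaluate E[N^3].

113.7

E[N^3] = Σ n^3·P(N=n)
 = 8·1/10 + 27·3/20 + 64·1/5 + 125·1/4 + 216·3/10
 = 4/5 + 81/20 + 64/5 + 125/4 + 324/5
 = 1137/10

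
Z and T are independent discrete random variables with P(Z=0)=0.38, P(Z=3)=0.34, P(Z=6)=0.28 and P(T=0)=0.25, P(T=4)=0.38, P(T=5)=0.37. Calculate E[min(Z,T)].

E[min(Z,T)] = Σ_z Σ_t min(z,t) · P(Z=z)P(T=t)
 = 0·0.095 + 0·0.1444 + 0·0.1406 + 0·0.085 + 3·0.1292 + 3·0.1258 + 0·0.07 + 4·0.1064 + 5·0.1036
 = 0 + 0 + 0 + 0 + 0.3876 + 0.3774 + 0 + 0.4256 + 0.518
 = 1.7086

1.7086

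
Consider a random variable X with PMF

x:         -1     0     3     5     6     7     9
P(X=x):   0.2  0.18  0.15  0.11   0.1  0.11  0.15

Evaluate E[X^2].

E[X^2] = Σ x^2·P(X=x)
 = 1·0.2 + 0·0.18 + 9·0.15 + 25·0.11 + 36·0.1 + 49·0.11 + 81·0.15
 = 0.2 + 0 + 1.35 + 2.75 + 3.6 + 5.39 + 12.15
 = 25.44

25.44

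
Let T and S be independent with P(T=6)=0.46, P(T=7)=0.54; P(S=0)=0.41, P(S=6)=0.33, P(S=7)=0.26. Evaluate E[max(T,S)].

6.6596

E[max(T,S)] = Σ_t Σ_s max(t,s) · P(T=t)P(S=s)
 = 6·0.1886 + 6·0.1518 + 7·0.1196 + 7·0.2214 + 7·0.1782 + 7·0.1404
 = 1.1316 + 0.9108 + 0.8372 + 1.5498 + 1.2474 + 0.9828
 = 6.6596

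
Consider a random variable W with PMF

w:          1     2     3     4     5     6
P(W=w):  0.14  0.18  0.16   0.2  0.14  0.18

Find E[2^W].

E[2^W] = Σ 2^w·P(W=w)
 = 2·0.14 + 4·0.18 + 8·0.16 + 16·0.2 + 32·0.14 + 64·0.18
 = 0.28 + 0.72 + 1.28 + 3.2 + 4.48 + 11.52
 = 21.48

21.48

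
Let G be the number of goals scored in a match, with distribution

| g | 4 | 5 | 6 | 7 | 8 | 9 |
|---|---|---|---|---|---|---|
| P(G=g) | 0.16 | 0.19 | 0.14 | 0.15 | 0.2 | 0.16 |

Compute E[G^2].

E[G^2] = Σ g^2·P(G=g)
 = 16·0.16 + 25·0.19 + 36·0.14 + 49·0.15 + 64·0.2 + 81·0.16
 = 2.56 + 4.75 + 5.04 + 7.35 + 12.8 + 12.96
 = 45.46

45.46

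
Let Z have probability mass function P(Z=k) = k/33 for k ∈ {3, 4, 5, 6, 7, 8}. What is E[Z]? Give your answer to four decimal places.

E[Z] = Σ z·P(Z=z)
 = 3·1/11 + 4·4/33 + 5·5/33 + 6·2/11 + 7·7/33 + 8·8/33
 = 3/11 + 16/33 + 25/33 + 12/11 + 49/33 + 64/33
 = 199/33

6.0303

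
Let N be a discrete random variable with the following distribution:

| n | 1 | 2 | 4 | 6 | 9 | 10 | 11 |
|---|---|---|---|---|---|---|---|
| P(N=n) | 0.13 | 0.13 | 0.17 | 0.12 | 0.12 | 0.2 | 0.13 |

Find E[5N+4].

E[5N+4] = Σ (5n+4)·P(N=n)
 = 9·0.13 + 14·0.13 + 24·0.17 + 34·0.12 + 49·0.12 + 54·0.2 + 59·0.13
 = 1.17 + 1.82 + 4.08 + 4.08 + 5.88 + 10.8 + 7.67
 = 35.5

35.5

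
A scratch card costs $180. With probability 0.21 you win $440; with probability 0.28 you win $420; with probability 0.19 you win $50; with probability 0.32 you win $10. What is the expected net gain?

E[payout] = 440·0.21 + 420·0.28 + 50·0.19 + 10·0.32
 = 92.4 + 117.6 + 9.5 + 3.2
 = 222.7
Net = 222.7 - 180 = 42.7

42.7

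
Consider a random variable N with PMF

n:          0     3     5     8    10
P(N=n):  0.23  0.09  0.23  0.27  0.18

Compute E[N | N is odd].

P(N is odd) = 0.09 + 0.23 = 0.32.
E[N | N is odd] = [3·0.09 + 5·0.23] / 0.32
 = 1.42 / 0.32
 = 71/16

4.4375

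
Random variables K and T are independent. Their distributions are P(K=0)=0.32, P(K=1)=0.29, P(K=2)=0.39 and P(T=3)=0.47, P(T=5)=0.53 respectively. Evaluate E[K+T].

5.13

E[K+T] = Σ_k Σ_t (k+t) · P(K=k)P(T=t)
 = 3·0.1504 + 5·0.1696 + 4·0.1363 + 6·0.1537 + 5·0.1833 + 7·0.2067
 = 0.4512 + 0.848 + 0.5452 + 0.9222 + 0.9165 + 1.4469
 = 5.13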